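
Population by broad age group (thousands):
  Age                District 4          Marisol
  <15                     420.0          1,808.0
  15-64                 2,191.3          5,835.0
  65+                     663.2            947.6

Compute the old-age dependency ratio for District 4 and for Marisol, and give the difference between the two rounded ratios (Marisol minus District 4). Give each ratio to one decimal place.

District 4: 30.3
Marisol: 16.2
Difference: -14.1

District 4: 663.2 / 2,191.3 × 100 = 30.3
Marisol: 947.6 / 5,835.0 × 100 = 16.2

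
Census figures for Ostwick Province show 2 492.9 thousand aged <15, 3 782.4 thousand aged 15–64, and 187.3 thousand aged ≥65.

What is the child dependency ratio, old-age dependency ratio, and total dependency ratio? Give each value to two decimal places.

Youth dependency ratio: 65.91
Old-age dependency ratio: 4.95
Total dependency ratio: 70.86

Youth dependency ratio = 2 492.9 / 3 782.4 × 100 = 65.91
Old-age dependency ratio = 187.3 / 3 782.4 × 100 = 4.95
Total dependency ratio = (2 492.9 + 187.3) / 3 782.4 × 100 = 2 680.2 / 3 782.4 × 100 = 70.86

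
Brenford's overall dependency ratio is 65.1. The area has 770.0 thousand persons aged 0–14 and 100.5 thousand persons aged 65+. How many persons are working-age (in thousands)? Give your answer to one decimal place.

Working-age: 1,337.2

Total dependency ratio = (youth + elderly) / working-age × 100
65.1 = (770.0 + 100.5) / W × 100
⇒ 1,337.2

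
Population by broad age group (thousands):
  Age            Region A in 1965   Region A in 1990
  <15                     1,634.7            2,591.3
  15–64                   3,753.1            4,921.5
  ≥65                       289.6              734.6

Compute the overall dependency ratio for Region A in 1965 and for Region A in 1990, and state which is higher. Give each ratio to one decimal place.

Region A in 1965: 51.3
Region A in 1990: 67.6
Higher: Region A in 1990

Region A in 1965: (1,634.7 + 289.6) / 3,753.1 × 100 = 1,924.3 / 3,753.1 × 100 = 51.3
Region A in 1990: (2,591.3 + 734.6) / 4,921.5 × 100 = 3,325.9 / 4,921.5 × 100 = 67.6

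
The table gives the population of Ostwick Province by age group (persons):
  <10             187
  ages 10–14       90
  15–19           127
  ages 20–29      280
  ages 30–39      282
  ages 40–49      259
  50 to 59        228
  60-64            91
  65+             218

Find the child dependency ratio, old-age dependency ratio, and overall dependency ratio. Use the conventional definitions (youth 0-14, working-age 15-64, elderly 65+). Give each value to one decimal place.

0–14: 187 + 90 = 277
15–64: 127 + 280 + 282 + 259 + 228 + 91 = 1,267
65+: 218
Youth dependency ratio = 277 / 1,267 × 100 = 21.9
Old-age dependency ratio = 218 / 1,267 × 100 = 17.2
Total dependency ratio = (277 + 218) / 1,267 × 100 = 495 / 1,267 × 100 = 39.1

Youth dependency ratio: 21.9
Old-age dependency ratio: 17.2
Total dependency ratio: 39.1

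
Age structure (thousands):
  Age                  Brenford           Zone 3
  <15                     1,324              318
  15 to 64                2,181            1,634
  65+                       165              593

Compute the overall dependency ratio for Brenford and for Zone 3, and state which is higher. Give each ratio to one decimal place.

Brenford: (1,324 + 165) / 2,181 × 100 = 1,489 / 2,181 × 100 = 68.3
Zone 3: (318 + 593) / 1,634 × 100 = 911 / 1,634 × 100 = 55.8

Brenford: 68.3
Zone 3: 55.8
Higher: Brenford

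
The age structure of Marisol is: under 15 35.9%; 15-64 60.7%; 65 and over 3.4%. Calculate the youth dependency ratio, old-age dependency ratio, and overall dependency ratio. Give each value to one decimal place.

Youth dependency ratio: 59.1
Old-age dependency ratio: 5.6
Total dependency ratio: 64.7

Youth dependency ratio = 35.9 / 60.7 × 100 = 59.1
Old-age dependency ratio = 3.4 / 60.7 × 100 = 5.6
Total dependency ratio = (35.9 + 3.4) / 60.7 × 100 = 39.3 / 60.7 × 100 = 64.7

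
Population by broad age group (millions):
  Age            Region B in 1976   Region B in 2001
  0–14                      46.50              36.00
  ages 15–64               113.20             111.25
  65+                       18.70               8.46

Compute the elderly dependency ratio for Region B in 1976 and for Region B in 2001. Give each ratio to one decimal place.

Region B in 1976: 18.70 / 113.20 × 100 = 16.5
Region B in 2001: 8.46 / 111.25 × 100 = 7.6

Region B in 1976: 16.5
Region B in 2001: 7.6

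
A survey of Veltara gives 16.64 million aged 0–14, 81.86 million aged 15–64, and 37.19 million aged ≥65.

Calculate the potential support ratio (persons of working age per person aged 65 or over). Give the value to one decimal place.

Potential support ratio: 2.2

Potential support ratio = 81.86 / 37.19 = 2.2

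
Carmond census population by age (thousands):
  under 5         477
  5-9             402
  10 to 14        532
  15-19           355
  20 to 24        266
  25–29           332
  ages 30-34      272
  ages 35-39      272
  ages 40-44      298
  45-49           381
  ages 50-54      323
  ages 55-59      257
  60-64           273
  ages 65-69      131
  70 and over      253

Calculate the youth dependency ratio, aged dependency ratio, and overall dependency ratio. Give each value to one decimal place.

0–14: 477 + 402 + 532 = 1 411
15–64: 355 + 266 + 332 + 272 + 272 + 298 + 381 + 323 + 257 + 273 = 3 029
65+: 131 + 253 = 384
Youth dependency ratio = 1 411 / 3 029 × 100 = 46.6
Old-age dependency ratio = 384 / 3 029 × 100 = 12.7
Total dependency ratio = (1 411 + 384) / 3 029 × 100 = 1 795 / 3 029 × 100 = 59.3

Youth dependency ratio: 46.6
Old-age dependency ratio: 12.7
Total dependency ratio: 59.3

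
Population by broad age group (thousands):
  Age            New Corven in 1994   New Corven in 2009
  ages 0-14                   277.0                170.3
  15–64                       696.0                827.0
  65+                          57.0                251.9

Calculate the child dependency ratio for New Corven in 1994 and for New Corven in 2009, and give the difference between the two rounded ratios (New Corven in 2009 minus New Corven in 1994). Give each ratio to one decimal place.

New Corven in 1994: 39.8
New Corven in 2009: 20.6
Difference: -19.2

New Corven in 1994: 277.0 / 696.0 × 100 = 39.8
New Corven in 2009: 170.3 / 827.0 × 100 = 20.6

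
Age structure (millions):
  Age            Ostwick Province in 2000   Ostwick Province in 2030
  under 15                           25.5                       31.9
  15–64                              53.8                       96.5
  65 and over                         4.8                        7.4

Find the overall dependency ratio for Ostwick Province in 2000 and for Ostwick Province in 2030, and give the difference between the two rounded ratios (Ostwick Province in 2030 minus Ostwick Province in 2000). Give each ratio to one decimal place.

Ostwick Province in 2000: (25.5 + 4.8) / 53.8 × 100 = 30.3 / 53.8 × 100 = 56.3
Ostwick Province in 2030: (31.9 + 7.4) / 96.5 × 100 = 39.3 / 96.5 × 100 = 40.7

Ostwick Province in 2000: 56.3
Ostwick Province in 2030: 40.7
Difference: -15.6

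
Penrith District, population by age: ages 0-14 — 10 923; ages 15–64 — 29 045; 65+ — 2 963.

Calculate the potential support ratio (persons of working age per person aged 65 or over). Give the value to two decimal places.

Potential support ratio = 29 045 / 2 963 = 9.80

Potential support ratio: 9.80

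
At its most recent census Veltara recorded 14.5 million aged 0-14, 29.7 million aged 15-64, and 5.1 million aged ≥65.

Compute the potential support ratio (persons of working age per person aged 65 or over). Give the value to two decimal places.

Potential support ratio: 5.82

Potential support ratio = 29.7 / 5.1 = 5.82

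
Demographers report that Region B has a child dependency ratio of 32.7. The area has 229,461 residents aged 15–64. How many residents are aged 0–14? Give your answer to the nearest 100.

Aged 0–14: 75,000

Youth dependency ratio = youth / working-age × 100
32.7 = Y / 229,461 × 100
⇒ 75,000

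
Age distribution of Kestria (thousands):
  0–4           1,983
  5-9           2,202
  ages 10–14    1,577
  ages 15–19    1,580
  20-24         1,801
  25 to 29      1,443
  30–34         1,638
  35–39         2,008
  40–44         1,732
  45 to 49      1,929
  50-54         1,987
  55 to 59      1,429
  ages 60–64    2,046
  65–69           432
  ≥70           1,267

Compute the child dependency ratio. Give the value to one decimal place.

Youth dependency ratio: 32.8

0–14: 1,983 + 2,202 + 1,577 = 5,762
15–64: 1,580 + 1,801 + 1,443 + 1,638 + 2,008 + 1,732 + 1,929 + 1,987 + 1,429 + 2,046 = 17,593
65+: 432 + 1,267 = 1,699
Youth dependency ratio = 5,762 / 17,593 × 100 = 32.8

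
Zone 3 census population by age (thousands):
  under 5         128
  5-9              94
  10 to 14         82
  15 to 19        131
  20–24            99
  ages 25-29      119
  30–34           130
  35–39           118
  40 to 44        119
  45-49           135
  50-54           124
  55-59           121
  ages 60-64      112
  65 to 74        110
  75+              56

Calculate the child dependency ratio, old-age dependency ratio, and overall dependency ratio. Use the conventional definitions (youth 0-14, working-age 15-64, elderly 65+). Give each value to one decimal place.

0–14: 128 + 94 + 82 = 304
15–64: 131 + 99 + 119 + 130 + 118 + 119 + 135 + 124 + 121 + 112 = 1,208
65+: 110 + 56 = 166
Youth dependency ratio = 304 / 1,208 × 100 = 25.2
Old-age dependency ratio = 166 / 1,208 × 100 = 13.7
Total dependency ratio = (304 + 166) / 1,208 × 100 = 470 / 1,208 × 100 = 38.9

Youth dependency ratio: 25.2
Old-age dependency ratio: 13.7
Total dependency ratio: 38.9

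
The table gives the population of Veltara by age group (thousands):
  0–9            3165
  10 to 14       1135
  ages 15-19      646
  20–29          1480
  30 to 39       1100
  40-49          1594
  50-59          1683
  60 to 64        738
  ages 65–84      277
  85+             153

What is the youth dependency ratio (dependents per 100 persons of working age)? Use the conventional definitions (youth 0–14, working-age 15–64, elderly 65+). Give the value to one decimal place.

0–14: 3165 + 1135 = 4300
15–64: 646 + 1480 + 1100 + 1594 + 1683 + 738 = 7241
65+: 277 + 153 = 430
Youth dependency ratio = 4300 / 7241 × 100 = 59.4

Youth dependency ratio: 59.4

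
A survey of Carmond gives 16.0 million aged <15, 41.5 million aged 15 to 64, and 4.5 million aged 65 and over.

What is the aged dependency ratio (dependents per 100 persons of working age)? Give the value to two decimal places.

Old-age dependency ratio = 4.5 / 41.5 × 100 = 10.84

Old-age dependency ratio: 10.84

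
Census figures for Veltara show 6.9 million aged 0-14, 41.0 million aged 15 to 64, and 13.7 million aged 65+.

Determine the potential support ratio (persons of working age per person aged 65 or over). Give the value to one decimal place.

Potential support ratio: 3.0

Potential support ratio = 41.0 / 13.7 = 3.0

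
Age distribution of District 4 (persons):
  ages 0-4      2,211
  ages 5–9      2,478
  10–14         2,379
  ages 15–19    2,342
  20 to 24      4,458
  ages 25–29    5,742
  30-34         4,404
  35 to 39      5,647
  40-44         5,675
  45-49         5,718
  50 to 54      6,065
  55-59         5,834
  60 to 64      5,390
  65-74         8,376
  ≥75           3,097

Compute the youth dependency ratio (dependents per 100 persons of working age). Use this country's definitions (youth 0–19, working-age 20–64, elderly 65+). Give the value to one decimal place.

0–19: 2,211 + 2,478 + 2,379 + 2,342 = 9,410
20–64: 4,458 + 5,742 + 4,404 + 5,647 + 5,675 + 5,718 + 6,065 + 5,834 + 5,390 = 48,933
65+: 8,376 + 3,097 = 11,473
Youth dependency ratio = 9,410 / 48,933 × 100 = 19.2

Youth dependency ratio: 19.2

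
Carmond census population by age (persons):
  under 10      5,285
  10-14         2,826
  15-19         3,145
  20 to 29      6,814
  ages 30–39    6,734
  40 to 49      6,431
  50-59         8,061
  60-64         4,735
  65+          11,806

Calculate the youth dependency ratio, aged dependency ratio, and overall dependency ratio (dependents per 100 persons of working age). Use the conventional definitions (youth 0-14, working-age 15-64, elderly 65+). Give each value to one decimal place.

Youth dependency ratio: 22.6
Old-age dependency ratio: 32.9
Total dependency ratio: 55.4

0–14: 5,285 + 2,826 = 8,111
15–64: 3,145 + 6,814 + 6,734 + 6,431 + 8,061 + 4,735 = 35,920
65+: 11,806
Youth dependency ratio = 8,111 / 35,920 × 100 = 22.6
Old-age dependency ratio = 11,806 / 35,920 × 100 = 32.9
Total dependency ratio = (8,111 + 11,806) / 35,920 × 100 = 19,917 / 35,920 × 100 = 55.4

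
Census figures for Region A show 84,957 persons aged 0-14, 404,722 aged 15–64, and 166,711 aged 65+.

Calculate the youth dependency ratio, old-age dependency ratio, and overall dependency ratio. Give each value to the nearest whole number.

Youth dependency ratio: 21
Old-age dependency ratio: 41
Total dependency ratio: 62

Youth dependency ratio = 84,957 / 404,722 × 100 = 21
Old-age dependency ratio = 166,711 / 404,722 × 100 = 41
Total dependency ratio = (84,957 + 166,711) / 404,722 × 100 = 251,668 / 404,722 × 100 = 62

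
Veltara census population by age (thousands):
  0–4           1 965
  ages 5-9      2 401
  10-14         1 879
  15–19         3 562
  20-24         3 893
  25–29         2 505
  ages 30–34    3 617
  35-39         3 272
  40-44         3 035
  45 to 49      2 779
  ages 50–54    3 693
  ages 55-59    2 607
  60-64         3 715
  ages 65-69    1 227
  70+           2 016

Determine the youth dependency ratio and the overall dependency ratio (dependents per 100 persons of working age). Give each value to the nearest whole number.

Youth dependency ratio: 19
Total dependency ratio: 29

0–14: 1 965 + 2 401 + 1 879 = 6 245
15–64: 3 562 + 3 893 + 2 505 + 3 617 + 3 272 + 3 035 + 2 779 + 3 693 + 2 607 + 3 715 = 32 678
65+: 1 227 + 2 016 = 3 243
Youth dependency ratio = 6 245 / 32 678 × 100 = 19
Total dependency ratio = (6 245 + 3 243) / 32 678 × 100 = 9 488 / 32 678 × 100 = 29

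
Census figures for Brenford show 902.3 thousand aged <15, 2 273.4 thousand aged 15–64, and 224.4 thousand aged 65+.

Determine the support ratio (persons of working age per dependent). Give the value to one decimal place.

Support ratio: 2.0

Support ratio = 2 273.4 / (902.3 + 224.4) = 2 273.4 / 1 126.7 = 2.0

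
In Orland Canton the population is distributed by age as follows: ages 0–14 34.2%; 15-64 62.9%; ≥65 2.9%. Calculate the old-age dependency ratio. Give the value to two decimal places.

Old-age dependency ratio = 2.9 / 62.9 × 100 = 4.61

Old-age dependency ratio: 4.61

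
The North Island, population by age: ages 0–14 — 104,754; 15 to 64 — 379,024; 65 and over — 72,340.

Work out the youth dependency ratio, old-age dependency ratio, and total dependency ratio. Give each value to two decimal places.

Youth dependency ratio: 27.64
Old-age dependency ratio: 19.09
Total dependency ratio: 46.72

Youth dependency ratio = 104,754 / 379,024 × 100 = 27.64
Old-age dependency ratio = 72,340 / 379,024 × 100 = 19.09
Total dependency ratio = (104,754 + 72,340) / 379,024 × 100 = 177,094 / 379,024 × 100 = 46.72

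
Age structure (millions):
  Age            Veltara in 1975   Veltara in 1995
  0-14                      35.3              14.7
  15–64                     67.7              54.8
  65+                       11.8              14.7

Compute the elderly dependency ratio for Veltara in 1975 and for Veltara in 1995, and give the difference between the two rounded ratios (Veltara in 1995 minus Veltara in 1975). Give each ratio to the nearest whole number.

Veltara in 1975: 11.8 / 67.7 × 100 = 17
Veltara in 1995: 14.7 / 54.8 × 100 = 27

Veltara in 1975: 17
Veltara in 1995: 27
Difference: +10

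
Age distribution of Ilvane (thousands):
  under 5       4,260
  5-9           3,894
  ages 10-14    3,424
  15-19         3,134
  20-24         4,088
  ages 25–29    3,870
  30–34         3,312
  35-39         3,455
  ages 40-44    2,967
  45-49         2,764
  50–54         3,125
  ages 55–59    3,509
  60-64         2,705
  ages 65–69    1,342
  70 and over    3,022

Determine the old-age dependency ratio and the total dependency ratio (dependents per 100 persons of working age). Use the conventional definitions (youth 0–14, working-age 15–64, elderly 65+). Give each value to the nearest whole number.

0–14: 4,260 + 3,894 + 3,424 = 11,578
15–64: 3,134 + 4,088 + 3,870 + 3,312 + 3,455 + 2,967 + 2,764 + 3,125 + 3,509 + 2,705 = 32,929
65+: 1,342 + 3,022 = 4,364
Old-age dependency ratio = 4,364 / 32,929 × 100 = 13
Total dependency ratio = (11,578 + 4,364) / 32,929 × 100 = 15,942 / 32,929 × 100 = 48

Old-age dependency ratio: 13
Total dependency ratio: 48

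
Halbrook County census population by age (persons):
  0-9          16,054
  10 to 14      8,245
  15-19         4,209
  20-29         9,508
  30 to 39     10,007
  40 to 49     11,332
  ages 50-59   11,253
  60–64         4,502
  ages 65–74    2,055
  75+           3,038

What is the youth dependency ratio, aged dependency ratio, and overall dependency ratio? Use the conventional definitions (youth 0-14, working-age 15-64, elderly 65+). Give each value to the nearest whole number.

Youth dependency ratio: 48
Old-age dependency ratio: 10
Total dependency ratio: 58

0–14: 16,054 + 8,245 = 24,299
15–64: 4,209 + 9,508 + 10,007 + 11,332 + 11,253 + 4,502 = 50,811
65+: 2,055 + 3,038 = 5,093
Youth dependency ratio = 24,299 / 50,811 × 100 = 48
Old-age dependency ratio = 5,093 / 50,811 × 100 = 10
Total dependency ratio = (24,299 + 5,093) / 50,811 × 100 = 29,392 / 50,811 × 100 = 58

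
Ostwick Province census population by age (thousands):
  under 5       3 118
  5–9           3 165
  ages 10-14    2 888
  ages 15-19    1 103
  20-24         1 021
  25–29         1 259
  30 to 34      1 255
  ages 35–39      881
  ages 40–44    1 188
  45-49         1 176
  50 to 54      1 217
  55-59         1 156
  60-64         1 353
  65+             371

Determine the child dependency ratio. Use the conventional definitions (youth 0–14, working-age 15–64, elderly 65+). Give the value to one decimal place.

0–14: 3 118 + 3 165 + 2 888 = 9 171
15–64: 1 103 + 1 021 + 1 259 + 1 255 + 881 + 1 188 + 1 176 + 1 217 + 1 156 + 1 353 = 11 609
65+: 371
Youth dependency ratio = 9 171 / 11 609 × 100 = 79.0

Youth dependency ratio: 79.0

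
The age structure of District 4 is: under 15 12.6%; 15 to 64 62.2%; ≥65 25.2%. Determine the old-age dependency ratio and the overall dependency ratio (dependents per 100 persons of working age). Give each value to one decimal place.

Old-age dependency ratio: 40.5
Total dependency ratio: 60.8

Old-age dependency ratio = 25.2 / 62.2 × 100 = 40.5
Total dependency ratio = (12.6 + 25.2) / 62.2 × 100 = 37.8 / 62.2 × 100 = 60.8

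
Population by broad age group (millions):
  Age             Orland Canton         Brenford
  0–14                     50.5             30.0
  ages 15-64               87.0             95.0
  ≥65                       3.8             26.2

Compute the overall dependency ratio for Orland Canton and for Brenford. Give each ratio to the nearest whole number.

Orland Canton: (50.5 + 3.8) / 87.0 × 100 = 54.3 / 87.0 × 100 = 62
Brenford: (30.0 + 26.2) / 95.0 × 100 = 56.2 / 95.0 × 100 = 59

Orland Canton: 62
Brenford: 59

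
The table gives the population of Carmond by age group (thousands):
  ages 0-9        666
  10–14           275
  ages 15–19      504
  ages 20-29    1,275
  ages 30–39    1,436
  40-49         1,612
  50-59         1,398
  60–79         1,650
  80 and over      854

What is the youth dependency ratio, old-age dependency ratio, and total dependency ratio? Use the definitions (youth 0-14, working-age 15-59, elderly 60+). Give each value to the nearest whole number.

Youth dependency ratio: 15
Old-age dependency ratio: 40
Total dependency ratio: 55

0–14: 666 + 275 = 941
15–59: 504 + 1,275 + 1,436 + 1,612 + 1,398 = 6,225
60+: 1,650 + 854 = 2,504
Youth dependency ratio = 941 / 6,225 × 100 = 15
Old-age dependency ratio = 2,504 / 6,225 × 100 = 40
Total dependency ratio = (941 + 2,504) / 6,225 × 100 = 3,445 / 6,225 × 100 = 55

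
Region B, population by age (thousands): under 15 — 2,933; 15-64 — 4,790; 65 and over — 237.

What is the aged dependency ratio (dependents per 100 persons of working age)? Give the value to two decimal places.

Old-age dependency ratio: 4.95

Old-age dependency ratio = 237 / 4,790 × 100 = 4.95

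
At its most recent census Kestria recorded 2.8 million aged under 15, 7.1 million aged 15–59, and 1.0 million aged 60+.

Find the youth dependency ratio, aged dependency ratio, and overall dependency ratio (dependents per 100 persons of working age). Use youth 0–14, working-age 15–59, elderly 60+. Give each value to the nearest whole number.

Youth dependency ratio: 39
Old-age dependency ratio: 14
Total dependency ratio: 54

Youth dependency ratio = 2.8 / 7.1 × 100 = 39
Old-age dependency ratio = 1.0 / 7.1 × 100 = 14
Total dependency ratio = (2.8 + 1.0) / 7.1 × 100 = 3.8 / 7.1 × 100 = 54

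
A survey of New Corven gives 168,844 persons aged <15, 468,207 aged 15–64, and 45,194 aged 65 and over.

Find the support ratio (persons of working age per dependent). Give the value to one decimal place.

Support ratio: 2.2

Support ratio = 468,207 / (168,844 + 45,194) = 468,207 / 214,038 = 2.2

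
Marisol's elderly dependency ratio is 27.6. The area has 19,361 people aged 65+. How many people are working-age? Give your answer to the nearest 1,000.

Working-age: 70,000

Old-age dependency ratio = elderly / working-age × 100
27.6 = 19,361 / W × 100
⇒ 70,000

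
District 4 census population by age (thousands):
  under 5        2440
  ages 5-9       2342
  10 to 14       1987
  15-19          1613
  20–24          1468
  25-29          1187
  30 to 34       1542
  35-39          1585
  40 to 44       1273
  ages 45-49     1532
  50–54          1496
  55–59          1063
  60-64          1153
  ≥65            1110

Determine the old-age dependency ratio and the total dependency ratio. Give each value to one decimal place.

Old-age dependency ratio: 8.0
Total dependency ratio: 56.6

0–14: 2440 + 2342 + 1987 = 6769
15–64: 1613 + 1468 + 1187 + 1542 + 1585 + 1273 + 1532 + 1496 + 1063 + 1153 = 13912
65+: 1110
Old-age dependency ratio = 1110 / 13912 × 100 = 8.0
Total dependency ratio = (6769 + 1110) / 13912 × 100 = 7879 / 13912 × 100 = 56.6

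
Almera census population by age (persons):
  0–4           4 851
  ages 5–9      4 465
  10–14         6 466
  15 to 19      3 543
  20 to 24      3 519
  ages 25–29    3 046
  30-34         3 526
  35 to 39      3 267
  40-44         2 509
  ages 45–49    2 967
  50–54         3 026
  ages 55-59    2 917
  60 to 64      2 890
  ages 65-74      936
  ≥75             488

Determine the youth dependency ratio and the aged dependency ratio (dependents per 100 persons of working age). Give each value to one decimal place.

Youth dependency ratio: 50.6
Old-age dependency ratio: 4.6

0–14: 4 851 + 4 465 + 6 466 = 15 782
15–64: 3 543 + 3 519 + 3 046 + 3 526 + 3 267 + 2 509 + 2 967 + 3 026 + 2 917 + 2 890 = 31 210
65+: 936 + 488 = 1 424
Youth dependency ratio = 15 782 / 31 210 × 100 = 50.6
Old-age dependency ratio = 1 424 / 31 210 × 100 = 4.6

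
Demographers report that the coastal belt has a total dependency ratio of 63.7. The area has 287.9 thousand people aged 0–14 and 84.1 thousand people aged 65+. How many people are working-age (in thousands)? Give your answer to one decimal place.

Total dependency ratio = (youth + elderly) / working-age × 100
63.7 = (287.9 + 84.1) / W × 100
⇒ 584.0

Working-age: 584.0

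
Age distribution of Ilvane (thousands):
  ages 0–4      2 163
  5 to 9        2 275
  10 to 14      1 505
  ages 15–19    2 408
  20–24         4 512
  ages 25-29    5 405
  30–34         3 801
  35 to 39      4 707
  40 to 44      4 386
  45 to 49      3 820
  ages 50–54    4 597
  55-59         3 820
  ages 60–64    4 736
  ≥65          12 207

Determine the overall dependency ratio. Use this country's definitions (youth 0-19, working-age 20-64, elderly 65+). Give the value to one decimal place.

0–19: 2 163 + 2 275 + 1 505 + 2 408 = 8 351
20–64: 4 512 + 5 405 + 3 801 + 4 707 + 4 386 + 3 820 + 4 597 + 3 820 + 4 736 = 39 784
65+: 12 207
Total dependency ratio = (8 351 + 12 207) / 39 784 × 100 = 20 558 / 39 784 × 100 = 51.7

Total dependency ratio: 51.7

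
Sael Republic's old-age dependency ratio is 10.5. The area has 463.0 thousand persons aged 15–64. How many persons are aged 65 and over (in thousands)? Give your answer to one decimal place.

Old-age dependency ratio = elderly / working-age × 100
10.5 = E / 463.0 × 100
⇒ 48.6

Aged 65 and over: 48.6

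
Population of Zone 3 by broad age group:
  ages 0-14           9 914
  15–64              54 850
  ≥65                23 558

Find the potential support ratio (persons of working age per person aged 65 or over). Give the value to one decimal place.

Potential support ratio = 54 850 / 23 558 = 2.3

Potential support ratio: 2.3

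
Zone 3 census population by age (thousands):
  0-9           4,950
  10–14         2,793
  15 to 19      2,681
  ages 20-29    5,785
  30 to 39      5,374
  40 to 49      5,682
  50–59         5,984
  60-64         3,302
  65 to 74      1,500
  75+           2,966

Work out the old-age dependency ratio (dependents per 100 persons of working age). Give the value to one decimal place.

0–14: 4,950 + 2,793 = 7,743
15–64: 2,681 + 5,785 + 5,374 + 5,682 + 5,984 + 3,302 = 28,808
65+: 1,500 + 2,966 = 4,466
Old-age dependency ratio = 4,466 / 28,808 × 100 = 15.5

Old-age dependency ratio: 15.5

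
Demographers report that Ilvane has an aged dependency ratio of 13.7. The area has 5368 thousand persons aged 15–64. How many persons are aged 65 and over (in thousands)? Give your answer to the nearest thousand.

Old-age dependency ratio = elderly / working-age × 100
13.7 = E / 5368 × 100
⇒ 735

Aged 65 and over: 735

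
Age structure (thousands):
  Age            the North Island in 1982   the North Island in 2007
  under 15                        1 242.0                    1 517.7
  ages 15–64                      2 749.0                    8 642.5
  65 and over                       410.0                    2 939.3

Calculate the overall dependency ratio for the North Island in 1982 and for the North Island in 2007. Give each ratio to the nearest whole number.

the North Island in 1982: (1 242.0 + 410.0) / 2 749.0 × 100 = 1 652.0 / 2 749.0 × 100 = 60
the North Island in 2007: (1 517.7 + 2 939.3) / 8 642.5 × 100 = 4 457.0 / 8 642.5 × 100 = 52

the North Island in 1982: 60
the North Island in 2007: 52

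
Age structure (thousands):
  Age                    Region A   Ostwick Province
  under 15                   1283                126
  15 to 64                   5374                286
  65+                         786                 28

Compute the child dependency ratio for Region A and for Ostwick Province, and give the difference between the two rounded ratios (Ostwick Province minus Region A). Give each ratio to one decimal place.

Region A: 23.9
Ostwick Province: 44.1
Difference: +20.2

Region A: 1283 / 5374 × 100 = 23.9
Ostwick Province: 126 / 286 × 100 = 44.1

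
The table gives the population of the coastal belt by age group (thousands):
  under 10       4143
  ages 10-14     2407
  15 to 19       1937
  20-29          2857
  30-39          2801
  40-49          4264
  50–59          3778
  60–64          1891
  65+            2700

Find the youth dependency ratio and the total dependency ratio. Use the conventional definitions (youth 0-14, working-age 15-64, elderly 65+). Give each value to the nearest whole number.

0–14: 4143 + 2407 = 6550
15–64: 1937 + 2857 + 2801 + 4264 + 3778 + 1891 = 17528
65+: 2700
Youth dependency ratio = 6550 / 17528 × 100 = 37
Total dependency ratio = (6550 + 2700) / 17528 × 100 = 9250 / 17528 × 100 = 53

Youth dependency ratio: 37
Total dependency ratio: 53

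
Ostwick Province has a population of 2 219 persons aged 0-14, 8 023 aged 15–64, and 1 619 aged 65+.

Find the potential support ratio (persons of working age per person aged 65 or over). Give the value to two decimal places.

Potential support ratio: 4.96

Potential support ratio = 8 023 / 1 619 = 4.96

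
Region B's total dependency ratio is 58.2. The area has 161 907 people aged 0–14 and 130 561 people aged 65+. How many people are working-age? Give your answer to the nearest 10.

Total dependency ratio = (youth + elderly) / working-age × 100
58.2 = (161 907 + 130 561) / W × 100
⇒ 502 520

Working-age: 502 520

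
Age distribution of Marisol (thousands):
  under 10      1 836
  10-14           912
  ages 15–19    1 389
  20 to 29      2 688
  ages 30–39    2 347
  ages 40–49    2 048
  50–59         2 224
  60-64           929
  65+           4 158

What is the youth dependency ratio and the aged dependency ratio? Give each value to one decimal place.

Youth dependency ratio: 23.6
Old-age dependency ratio: 35.8

0–14: 1 836 + 912 = 2 748
15–64: 1 389 + 2 688 + 2 347 + 2 048 + 2 224 + 929 = 11 625
65+: 4 158
Youth dependency ratio = 2 748 / 11 625 × 100 = 23.6
Old-age dependency ratio = 4 158 / 11 625 × 100 = 35.8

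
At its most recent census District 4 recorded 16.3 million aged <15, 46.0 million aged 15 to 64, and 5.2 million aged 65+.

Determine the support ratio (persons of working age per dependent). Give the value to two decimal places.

Support ratio = 46.0 / (16.3 + 5.2) = 46.0 / 21.5 = 2.14

Support ratio: 2.14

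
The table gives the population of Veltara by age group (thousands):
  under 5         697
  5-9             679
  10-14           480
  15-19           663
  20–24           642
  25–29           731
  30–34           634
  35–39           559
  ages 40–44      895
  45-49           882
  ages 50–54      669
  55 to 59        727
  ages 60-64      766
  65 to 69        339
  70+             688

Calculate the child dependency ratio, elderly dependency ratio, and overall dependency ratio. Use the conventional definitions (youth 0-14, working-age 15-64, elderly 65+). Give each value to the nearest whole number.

Youth dependency ratio: 26
Old-age dependency ratio: 14
Total dependency ratio: 40

0–14: 697 + 679 + 480 = 1856
15–64: 663 + 642 + 731 + 634 + 559 + 895 + 882 + 669 + 727 + 766 = 7168
65+: 339 + 688 = 1027
Youth dependency ratio = 1856 / 7168 × 100 = 26
Old-age dependency ratio = 1027 / 7168 × 100 = 14
Total dependency ratio = (1856 + 1027) / 7168 × 100 = 2883 / 7168 × 100 = 40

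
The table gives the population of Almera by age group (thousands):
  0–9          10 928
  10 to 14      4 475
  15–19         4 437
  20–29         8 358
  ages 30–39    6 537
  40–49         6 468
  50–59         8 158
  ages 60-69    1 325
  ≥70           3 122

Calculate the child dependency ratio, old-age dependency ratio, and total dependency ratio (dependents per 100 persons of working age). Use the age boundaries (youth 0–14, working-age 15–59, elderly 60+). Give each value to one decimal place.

0–14: 10 928 + 4 475 = 15 403
15–59: 4 437 + 8 358 + 6 537 + 6 468 + 8 158 = 33 958
60+: 1 325 + 3 122 = 4 447
Youth dependency ratio = 15 403 / 33 958 × 100 = 45.4
Old-age dependency ratio = 4 447 / 33 958 × 100 = 13.1
Total dependency ratio = (15 403 + 4 447) / 33 958 × 100 = 19 850 / 33 958 × 100 = 58.5

Youth dependency ratio: 45.4
Old-age dependency ratio: 13.1
Total dependency ratio: 58.5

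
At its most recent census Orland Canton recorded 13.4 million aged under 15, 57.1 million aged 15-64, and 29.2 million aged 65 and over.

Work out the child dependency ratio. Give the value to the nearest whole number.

Youth dependency ratio = 13.4 / 57.1 × 100 = 23

Youth dependency ratio: 23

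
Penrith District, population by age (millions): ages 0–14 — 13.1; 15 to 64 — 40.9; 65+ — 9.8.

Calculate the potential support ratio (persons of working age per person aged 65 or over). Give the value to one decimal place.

Potential support ratio = 40.9 / 9.8 = 4.2

Potential support ratio: 4.2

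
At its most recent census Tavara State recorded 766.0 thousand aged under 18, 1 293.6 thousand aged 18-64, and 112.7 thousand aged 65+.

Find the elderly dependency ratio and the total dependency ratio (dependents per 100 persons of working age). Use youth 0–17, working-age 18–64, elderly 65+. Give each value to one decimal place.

Old-age dependency ratio = 112.7 / 1 293.6 × 100 = 8.7
Total dependency ratio = (766.0 + 112.7) / 1 293.6 × 100 = 878.7 / 1 293.6 × 100 = 67.9

Old-age dependency ratio: 8.7
Total dependency ratio: 67.9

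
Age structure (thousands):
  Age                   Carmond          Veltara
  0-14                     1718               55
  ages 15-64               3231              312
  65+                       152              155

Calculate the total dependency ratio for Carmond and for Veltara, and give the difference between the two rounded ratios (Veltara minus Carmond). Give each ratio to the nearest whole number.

Carmond: (1718 + 152) / 3231 × 100 = 1870 / 3231 × 100 = 58
Veltara: (55 + 155) / 312 × 100 = 210 / 312 × 100 = 67

Carmond: 58
Veltara: 67
Difference: +9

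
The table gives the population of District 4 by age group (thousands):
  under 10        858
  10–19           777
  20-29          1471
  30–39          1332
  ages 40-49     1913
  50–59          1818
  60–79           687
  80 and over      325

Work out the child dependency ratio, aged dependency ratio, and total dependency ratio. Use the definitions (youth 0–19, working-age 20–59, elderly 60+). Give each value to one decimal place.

0–19: 858 + 777 = 1635
20–59: 1471 + 1332 + 1913 + 1818 = 6534
60+: 687 + 325 = 1012
Youth dependency ratio = 1635 / 6534 × 100 = 25.0
Old-age dependency ratio = 1012 / 6534 × 100 = 15.5
Total dependency ratio = (1635 + 1012) / 6534 × 100 = 2647 / 6534 × 100 = 40.5

Youth dependency ratio: 25.0
Old-age dependency ratio: 15.5
Total dependency ratio: 40.5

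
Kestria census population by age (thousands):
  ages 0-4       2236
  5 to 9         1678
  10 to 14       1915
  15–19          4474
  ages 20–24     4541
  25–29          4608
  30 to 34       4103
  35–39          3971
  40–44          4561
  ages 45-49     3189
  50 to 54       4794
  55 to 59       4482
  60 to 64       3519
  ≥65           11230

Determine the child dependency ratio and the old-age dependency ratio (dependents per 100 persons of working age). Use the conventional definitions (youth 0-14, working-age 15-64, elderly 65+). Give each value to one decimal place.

0–14: 2236 + 1678 + 1915 = 5829
15–64: 4474 + 4541 + 4608 + 4103 + 3971 + 4561 + 3189 + 4794 + 4482 + 3519 = 42242
65+: 11230
Youth dependency ratio = 5829 / 42242 × 100 = 13.8
Old-age dependency ratio = 11230 / 42242 × 100 = 26.6

Youth dependency ratio: 13.8
Old-age dependency ratio: 26.6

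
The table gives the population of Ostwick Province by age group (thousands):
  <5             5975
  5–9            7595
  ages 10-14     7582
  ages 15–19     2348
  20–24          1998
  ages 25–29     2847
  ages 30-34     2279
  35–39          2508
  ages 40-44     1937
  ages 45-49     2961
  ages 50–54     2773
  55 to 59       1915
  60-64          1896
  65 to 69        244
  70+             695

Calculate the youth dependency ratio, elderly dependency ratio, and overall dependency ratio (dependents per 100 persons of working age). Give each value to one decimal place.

Youth dependency ratio: 90.2
Old-age dependency ratio: 4.0
Total dependency ratio: 94.2

0–14: 5975 + 7595 + 7582 = 21152
15–64: 2348 + 1998 + 2847 + 2279 + 2508 + 1937 + 2961 + 2773 + 1915 + 1896 = 23462
65+: 244 + 695 = 939
Youth dependency ratio = 21152 / 23462 × 100 = 90.2
Old-age dependency ratio = 939 / 23462 × 100 = 4.0
Total dependency ratio = (21152 + 939) / 23462 × 100 = 22091 / 23462 × 100 = 94.2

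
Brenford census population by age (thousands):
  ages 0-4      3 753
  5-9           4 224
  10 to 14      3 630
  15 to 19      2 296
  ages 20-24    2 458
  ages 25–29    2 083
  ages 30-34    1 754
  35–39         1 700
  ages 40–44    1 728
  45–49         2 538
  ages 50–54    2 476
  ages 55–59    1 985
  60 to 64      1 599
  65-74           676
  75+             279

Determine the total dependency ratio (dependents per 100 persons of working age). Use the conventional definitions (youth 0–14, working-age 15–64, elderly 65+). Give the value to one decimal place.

Total dependency ratio: 60.9

0–14: 3 753 + 4 224 + 3 630 = 11 607
15–64: 2 296 + 2 458 + 2 083 + 1 754 + 1 700 + 1 728 + 2 538 + 2 476 + 1 985 + 1 599 = 20 617
65+: 676 + 279 = 955
Total dependency ratio = (11 607 + 955) / 20 617 × 100 = 12 562 / 20 617 × 100 = 60.9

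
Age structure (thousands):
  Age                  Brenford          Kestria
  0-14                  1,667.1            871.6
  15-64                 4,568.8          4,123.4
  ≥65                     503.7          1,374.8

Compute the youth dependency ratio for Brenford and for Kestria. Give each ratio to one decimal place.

Brenford: 36.5
Kestria: 21.1

Brenford: 1,667.1 / 4,568.8 × 100 = 36.5
Kestria: 871.6 / 4,123.4 × 100 = 21.1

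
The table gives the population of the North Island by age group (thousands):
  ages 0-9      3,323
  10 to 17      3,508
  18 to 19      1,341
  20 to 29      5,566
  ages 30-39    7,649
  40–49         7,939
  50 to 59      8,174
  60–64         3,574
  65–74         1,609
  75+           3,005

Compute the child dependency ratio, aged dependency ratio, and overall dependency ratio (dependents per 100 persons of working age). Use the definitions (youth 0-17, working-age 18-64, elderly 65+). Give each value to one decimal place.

Youth dependency ratio: 19.9
Old-age dependency ratio: 13.5
Total dependency ratio: 33.4

0–17: 3,323 + 3,508 = 6,831
18–64: 1,341 + 5,566 + 7,649 + 7,939 + 8,174 + 3,574 = 34,243
65+: 1,609 + 3,005 = 4,614
Youth dependency ratio = 6,831 / 34,243 × 100 = 19.9
Old-age dependency ratio = 4,614 / 34,243 × 100 = 13.5
Total dependency ratio = (6,831 + 4,614) / 34,243 × 100 = 11,445 / 34,243 × 100 = 33.4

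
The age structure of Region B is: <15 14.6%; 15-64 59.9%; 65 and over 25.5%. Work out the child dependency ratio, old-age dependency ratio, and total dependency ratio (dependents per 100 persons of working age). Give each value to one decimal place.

Youth dependency ratio: 24.4
Old-age dependency ratio: 42.6
Total dependency ratio: 66.9

Youth dependency ratio = 14.6 / 59.9 × 100 = 24.4
Old-age dependency ratio = 25.5 / 59.9 × 100 = 42.6
Total dependency ratio = (14.6 + 25.5) / 59.9 × 100 = 40.1 / 59.9 × 100 = 66.9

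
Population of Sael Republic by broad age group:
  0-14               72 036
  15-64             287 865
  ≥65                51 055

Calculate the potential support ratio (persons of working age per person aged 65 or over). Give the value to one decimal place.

Potential support ratio: 5.6

Potential support ratio = 287 865 / 51 055 = 5.6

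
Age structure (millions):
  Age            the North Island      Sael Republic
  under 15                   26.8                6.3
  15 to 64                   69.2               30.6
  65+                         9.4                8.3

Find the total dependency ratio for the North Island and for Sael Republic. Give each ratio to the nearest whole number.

the North Island: 52
Sael Republic: 48

the North Island: (26.8 + 9.4) / 69.2 × 100 = 36.2 / 69.2 × 100 = 52
Sael Republic: (6.3 + 8.3) / 30.6 × 100 = 14.6 / 30.6 × 100 = 48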